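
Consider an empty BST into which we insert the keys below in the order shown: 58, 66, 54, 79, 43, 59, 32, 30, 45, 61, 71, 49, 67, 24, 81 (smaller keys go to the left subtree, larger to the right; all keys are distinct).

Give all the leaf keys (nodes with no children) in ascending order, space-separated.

24 49 61 67 81

58: root
66: right child of 58 (depth 1)
54: left child of 58 (depth 1)
79: right child of 66 (depth 2)
43: left child of 54 (depth 2)
59: left child of 66 (depth 2)
32: left child of 43 (depth 3)
30: left child of 32 (depth 4)
45: right child of 43 (depth 3)
61: right child of 59 (depth 3)
71: left child of 79 (depth 3)
49: right child of 45 (depth 4)
67: left child of 71 (depth 4)
24: left child of 30 (depth 5)
81: right child of 79 (depth 3)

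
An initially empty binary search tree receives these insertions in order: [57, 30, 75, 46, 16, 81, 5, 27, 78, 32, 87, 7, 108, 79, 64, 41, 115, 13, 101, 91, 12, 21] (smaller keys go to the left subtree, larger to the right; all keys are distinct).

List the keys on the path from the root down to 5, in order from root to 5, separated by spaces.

57 30 16 5

Resulting structure (node: left, right):
  57: L=30, R=75
  30: L=16, R=46
  75: L=64, R=81
  46: L=32, R=–
  16: L=5, R=27
  81: L=78, R=87
  5: L=–, R=7
  27: L=21, R=–
  78: L=–, R=79
  32: L=–, R=41
  87: L=–, R=108
  7: L=–, R=13
  108: L=101, R=115
  79: L=–, R=–
  64: L=–, R=–
  41: L=–, R=–
  115: L=–, R=–
  13: L=12, R=–
  101: L=91, R=–
  91: L=–, R=–
  12: L=–, R=–
  21: L=–, R=–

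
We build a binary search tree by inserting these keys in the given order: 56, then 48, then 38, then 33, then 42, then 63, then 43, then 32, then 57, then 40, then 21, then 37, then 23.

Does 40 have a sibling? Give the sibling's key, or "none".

56: root
48: left child of 56 (depth 1)
38: left child of 48 (depth 2)
33: left child of 38 (depth 3)
42: right child of 38 (depth 3)
63: right child of 56 (depth 1)
43: right child of 42 (depth 4)
32: left child of 33 (depth 4)
57: left child of 63 (depth 2)
40: left child of 42 (depth 4)
21: left child of 32 (depth 5)
37: right child of 33 (depth 4)
23: right child of 21 (depth 6)

40's parent is 42; the other child of 42 is 43.

43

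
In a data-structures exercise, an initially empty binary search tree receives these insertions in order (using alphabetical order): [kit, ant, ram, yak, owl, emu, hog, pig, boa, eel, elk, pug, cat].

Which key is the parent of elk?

Insert kit: tree is empty, so kit becomes the root.
Insert ant: ant < kit → go left. Place as left child of kit.
Insert ram: ram > kit → go right. Place as right child of kit.
Insert yak: yak > kit → go right; yak > ram → go right. Place as right child of ram.
Insert owl: owl > kit → go right; owl < ram → go left. Place as left child of ram.
Insert emu: emu < kit → go left; emu > ant → go right. Place as right child of ant.
Insert hog: hog < kit → go left; hog > ant → go right; hog > emu → go right. Place as right child of emu.
Insert pig: pig > kit → go right; pig < ram → go left; pig > owl → go right. Place as right child of owl.
Insert boa: boa < kit → go left; boa > ant → go right; boa < emu → go left. Place as left child of emu.
Insert eel: eel < kit → go left; eel > ant → go right; eel < emu → go left; eel > boa → go right. Place as right child of boa.
Insert elk: elk < kit → go left; elk > ant → go right; elk < emu → go left; elk > boa → go right; elk > eel → go right. Place as right child of eel.
Insert pug: pug > kit → go right; pug < ram → go left; pug > owl → go right; pug > pig → go right. Place as right child of pig.
Insert cat: cat < kit → go left; cat > ant → go right; cat < emu → go left; cat > boa → go right; cat < eel → go left. Place as left child of eel.

eel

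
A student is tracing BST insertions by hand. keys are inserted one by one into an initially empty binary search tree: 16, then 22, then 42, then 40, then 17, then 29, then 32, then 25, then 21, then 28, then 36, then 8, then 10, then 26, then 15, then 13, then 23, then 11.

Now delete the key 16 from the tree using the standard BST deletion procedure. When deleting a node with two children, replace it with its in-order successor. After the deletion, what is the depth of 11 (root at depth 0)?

5

Insert 16: tree is empty, so 16 becomes the root.
Insert 22: 22 > 16 → go right. Place as right child of 16.
Insert 42: 42 > 16 → go right; 42 > 22 → go right. Place as right child of 22.
Insert 40: 40 > 16 → go right; 40 > 22 → go right; 40 < 42 → go left. Place as left child of 42.
Insert 17: 17 > 16 → go right; 17 < 22 → go left. Place as left child of 22.
Insert 29: 29 > 16 → go right; 29 > 22 → go right; 29 < 42 → go left; 29 < 40 → go left. Place as left child of 40.
Insert 32: 32 > 16 → go right; 32 > 22 → go right; 32 < 42 → go left; 32 < 40 → go left; 32 > 29 → go right. Place as right child of 29.
Insert 25: 25 > 16 → go right; 25 > 22 → go right; 25 < 42 → go left; 25 < 40 → go left; 25 < 29 → go left. Place as left child of 29.
Insert 21: 21 > 16 → go right; 21 < 22 → go left; 21 > 17 → go right. Place as right child of 17.
Insert 28: 28 > 16 → go right; 28 > 22 → go right; 28 < 42 → go left; 28 < 40 → go left; 28 < 29 → go left; 28 > 25 → go right. Place as right child of 25.
Insert 36: 36 > 16 → go right; 36 > 22 → go right; 36 < 42 → go left; 36 < 40 → go left; 36 > 29 → go right; 36 > 32 → go right. Place as right child of 32.
Insert 8: 8 < 16 → go left. Place as left child of 16.
Insert 10: 10 < 16 → go left; 10 > 8 → go right. Place as right child of 8.
Insert 26: 26 > 16 → go right; 26 > 22 → go right; 26 < 42 → go left; 26 < 40 → go left; 26 < 29 → go left; 26 > 25 → go right; 26 < 28 → go left. Place as left child of 28.
Insert 15: 15 < 16 → go left; 15 > 8 → go right; 15 > 10 → go right. Place as right child of 10.
Insert 13: 13 < 16 → go left; 13 > 8 → go right; 13 > 10 → go right; 13 < 15 → go left. Place as left child of 15.
Insert 23: 23 > 16 → go right; 23 > 22 → go right; 23 < 42 → go left; 23 < 40 → go left; 23 < 29 → go left; 23 < 25 → go left. Place as left child of 25.
Insert 11: 11 < 16 → go left; 11 > 8 → go right; 11 > 10 → go right; 11 < 15 → go left; 11 < 13 → go left. Place as left child of 13.

Delete 16 (two children — replace with in-order successor).
After deletion, path to 11: 17 → 8 → 10 → 15 → 13 → 11.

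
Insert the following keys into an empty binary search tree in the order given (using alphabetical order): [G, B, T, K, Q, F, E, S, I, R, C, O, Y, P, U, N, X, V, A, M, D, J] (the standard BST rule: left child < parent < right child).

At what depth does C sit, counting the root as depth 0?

4

Resulting structure (node: left, right):
  G: L=B, R=T
  B: L=A, R=F
  T: L=K, R=Y
  K: L=I, R=Q
  Q: L=O, R=S
  F: L=E, R=–
  E: L=C, R=–
  S: L=R, R=–
  I: L=–, R=J
  R: L=–, R=–
  C: L=–, R=D
  O: L=N, R=P
  Y: L=U, R=–
  P: L=–, R=–
  U: L=–, R=X
  N: L=M, R=–
  X: L=V, R=–
  V: L=–, R=–
  A: L=–, R=–
  M: L=–, R=–
  D: L=–, R=–
  J: L=–, R=–

Path to C: G → B → F → E → C, which is 4 edges.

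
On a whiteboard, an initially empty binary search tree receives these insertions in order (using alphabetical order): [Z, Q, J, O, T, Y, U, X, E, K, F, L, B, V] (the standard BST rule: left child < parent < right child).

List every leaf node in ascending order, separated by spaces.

B F L V

Z: root
Q: left child of Z (depth 1)
J: left child of Q (depth 2)
O: right child of J (depth 3)
T: right child of Q (depth 2)
Y: right child of T (depth 3)
U: left child of Y (depth 4)
X: right child of U (depth 5)
E: left child of J (depth 3)
K: left child of O (depth 4)
F: right child of E (depth 4)
L: right child of K (depth 5)
B: left child of E (depth 4)
V: left child of X (depth 6)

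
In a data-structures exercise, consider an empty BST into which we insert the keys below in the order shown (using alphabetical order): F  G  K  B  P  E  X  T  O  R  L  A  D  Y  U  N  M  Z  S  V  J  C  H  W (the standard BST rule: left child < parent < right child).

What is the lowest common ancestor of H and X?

F: root
G: right child of F (depth 1)
K: right child of G (depth 2)
B: left child of F (depth 1)
P: right child of K (depth 3)
E: right child of B (depth 2)
X: right child of P (depth 4)
T: left child of X (depth 5)
O: left child of P (depth 4)
R: left child of T (depth 6)
L: left child of O (depth 5)
A: left child of B (depth 2)
D: left child of E (depth 3)
Y: right child of X (depth 5)
U: right child of T (depth 6)
N: right child of L (depth 6)
M: left child of N (depth 7)
Z: right child of Y (depth 6)
S: right child of R (depth 7)
V: right child of U (depth 7)
J: left child of K (depth 3)
C: left child of D (depth 4)
H: left child of J (depth 4)
W: right child of V (depth 8)

Path to H: F → G → K → J → H
Path to X: F → G → K → P → X
The paths share a prefix ending at K, then split left and right.

K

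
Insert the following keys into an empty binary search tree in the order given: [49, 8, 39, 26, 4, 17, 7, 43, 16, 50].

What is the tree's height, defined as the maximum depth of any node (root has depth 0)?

Insert 49: tree is empty, so 49 becomes the root.
Insert 8: 8 < 49 → go left. Place as left child of 49.
Insert 39: 39 < 49 → go left; 39 > 8 → go right. Place as right child of 8.
Insert 26: 26 < 49 → go left; 26 > 8 → go right; 26 < 39 → go left. Place as left child of 39.
Insert 4: 4 < 49 → go left; 4 < 8 → go left. Place as left child of 8.
Insert 17: 17 < 49 → go left; 17 > 8 → go right; 17 < 39 → go left; 17 < 26 → go left. Place as left child of 26.
Insert 7: 7 < 49 → go left; 7 < 8 → go left; 7 > 4 → go right. Place as right child of 4.
Insert 43: 43 < 49 → go left; 43 > 8 → go right; 43 > 39 → go right. Place as right child of 39.
Insert 16: 16 < 49 → go left; 16 > 8 → go right; 16 < 39 → go left; 16 < 26 → go left; 16 < 17 → go left. Place as left child of 17.
Insert 50: 50 > 49 → go right. Place as right child of 49.

The deepest node is 16 at depth 5.

5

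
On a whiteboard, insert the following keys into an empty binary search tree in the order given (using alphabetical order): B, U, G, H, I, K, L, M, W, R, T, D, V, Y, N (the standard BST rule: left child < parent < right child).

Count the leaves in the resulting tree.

5

B: root
U: right child of B (depth 1)
G: left child of U (depth 2)
H: right child of G (depth 3)
I: right child of H (depth 4)
K: right child of I (depth 5)
L: right child of K (depth 6)
M: right child of L (depth 7)
W: right child of U (depth 2)
R: right child of M (depth 8)
T: right child of R (depth 9)
D: left child of G (depth 3)
V: left child of W (depth 3)
Y: right child of W (depth 3)
N: left child of R (depth 9)

Leaves: D, N, T, V, Y — 5 in total.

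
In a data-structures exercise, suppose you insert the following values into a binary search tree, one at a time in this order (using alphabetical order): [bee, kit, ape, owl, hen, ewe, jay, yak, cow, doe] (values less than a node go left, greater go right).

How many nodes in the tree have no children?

4

Resulting structure (node: left, right):
  bee: L=ape, R=kit
  kit: L=hen, R=owl
  ape: L=–, R=–
  owl: L=–, R=yak
  hen: L=ewe, R=jay
  ewe: L=cow, R=–
  jay: L=–, R=–
  yak: L=–, R=–
  cow: L=–, R=doe
  doe: L=–, R=–

Leaves: ape, doe, jay, yak — 4 in total.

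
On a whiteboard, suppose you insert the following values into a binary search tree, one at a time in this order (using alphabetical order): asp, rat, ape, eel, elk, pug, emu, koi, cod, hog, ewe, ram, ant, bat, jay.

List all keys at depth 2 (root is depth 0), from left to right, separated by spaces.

ant eel

Resulting structure (node: left, right):
  asp: L=ape, R=rat
  rat: L=eel, R=–
  ape: L=ant, R=–
  eel: L=cod, R=elk
  elk: L=–, R=pug
  pug: L=emu, R=ram
  emu: L=–, R=koi
  koi: L=hog, R=–
  cod: L=bat, R=–
  hog: L=ewe, R=jay
  ewe: L=–, R=–
  ram: L=–, R=–
  ant: L=–, R=–
  bat: L=–, R=–
  jay: L=–, R=–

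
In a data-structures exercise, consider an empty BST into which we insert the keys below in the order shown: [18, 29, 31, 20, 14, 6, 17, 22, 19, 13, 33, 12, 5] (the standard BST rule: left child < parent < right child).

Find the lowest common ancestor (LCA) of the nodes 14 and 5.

Insert 18: tree is empty, so 18 becomes the root.
Insert 29: 29 > 18 → go right. Place as right child of 18.
Insert 31: 31 > 18 → go right; 31 > 29 → go right. Place as right child of 29.
Insert 20: 20 > 18 → go right; 20 < 29 → go left. Place as left child of 29.
Insert 14: 14 < 18 → go left. Place as left child of 18.
Insert 6: 6 < 18 → go left; 6 < 14 → go left. Place as left child of 14.
Insert 17: 17 < 18 → go left; 17 > 14 → go right. Place as right child of 14.
Insert 22: 22 > 18 → go right; 22 < 29 → go left; 22 > 20 → go right. Place as right child of 20.
Insert 19: 19 > 18 → go right; 19 < 29 → go left; 19 < 20 → go left. Place as left child of 20.
Insert 13: 13 < 18 → go left; 13 < 14 → go left; 13 > 6 → go right. Place as right child of 6.
Insert 33: 33 > 18 → go right; 33 > 29 → go right; 33 > 31 → go right. Place as right child of 31.
Insert 12: 12 < 18 → go left; 12 < 14 → go left; 12 > 6 → go right; 12 < 13 → go left. Place as left child of 13.
Insert 5: 5 < 18 → go left; 5 < 14 → go left; 5 < 6 → go left. Place as left child of 6.

Path to 14: 18 → 14
Path to 5: 18 → 14 → 6 → 5
14 lies on both paths and is an ancestor of the other node.

14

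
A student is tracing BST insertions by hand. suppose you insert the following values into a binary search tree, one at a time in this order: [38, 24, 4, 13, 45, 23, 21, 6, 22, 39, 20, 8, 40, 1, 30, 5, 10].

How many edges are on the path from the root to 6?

Resulting structure (node: left, right):
  38: L=24, R=45
  24: L=4, R=30
  4: L=1, R=13
  13: L=6, R=23
  45: L=39, R=–
  23: L=21, R=–
  21: L=20, R=22
  6: L=5, R=8
  22: L=–, R=–
  39: L=–, R=40
  20: L=–, R=–
  8: L=–, R=10
  40: L=–, R=–
  1: L=–, R=–
  30: L=–, R=–
  5: L=–, R=–
  10: L=–, R=–

Path to 6: 38 → 24 → 4 → 13 → 6, which is 4 edges.

4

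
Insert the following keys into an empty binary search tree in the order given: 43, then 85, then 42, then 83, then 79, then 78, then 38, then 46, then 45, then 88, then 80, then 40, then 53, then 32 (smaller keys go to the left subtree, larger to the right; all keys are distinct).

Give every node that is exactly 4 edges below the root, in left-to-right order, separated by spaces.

78 80

Insert 43: tree is empty, so 43 becomes the root.
Insert 85: 85 > 43 → go right. Place as right child of 43.
Insert 42: 42 < 43 → go left. Place as left child of 43.
Insert 83: 83 > 43 → go right; 83 < 85 → go left. Place as left child of 85.
Insert 79: 79 > 43 → go right; 79 < 85 → go left; 79 < 83 → go left. Place as left child of 83.
Insert 78: 78 > 43 → go right; 78 < 85 → go left; 78 < 83 → go left; 78 < 79 → go left. Place as left child of 79.
Insert 38: 38 < 43 → go left; 38 < 42 → go left. Place as left child of 42.
Insert 46: 46 > 43 → go right; 46 < 85 → go left; 46 < 83 → go left; 46 < 79 → go left; 46 < 78 → go left. Place as left child of 78.
Insert 45: 45 > 43 → go right; 45 < 85 → go left; 45 < 83 → go left; 45 < 79 → go left; 45 < 78 → go left; 45 < 46 → go left. Place as left child of 46.
Insert 88: 88 > 43 → go right; 88 > 85 → go right. Place as right child of 85.
Insert 80: 80 > 43 → go right; 80 < 85 → go left; 80 < 83 → go left; 80 > 79 → go right. Place as right child of 79.
Insert 40: 40 < 43 → go left; 40 < 42 → go left; 40 > 38 → go right. Place as right child of 38.
Insert 53: 53 > 43 → go right; 53 < 85 → go left; 53 < 83 → go left; 53 < 79 → go left; 53 < 78 → go left; 53 > 46 → go right. Place as right child of 46.
Insert 32: 32 < 43 → go left; 32 < 42 → go left; 32 < 38 → go left. Place as left child of 38.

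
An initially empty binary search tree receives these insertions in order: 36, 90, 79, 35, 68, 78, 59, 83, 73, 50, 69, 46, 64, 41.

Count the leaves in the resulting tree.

5

36: root
90: right child of 36 (depth 1)
79: left child of 90 (depth 2)
35: left child of 36 (depth 1)
68: left child of 79 (depth 3)
78: right child of 68 (depth 4)
59: left child of 68 (depth 4)
83: right child of 79 (depth 3)
73: left child of 78 (depth 5)
50: left child of 59 (depth 5)
69: left child of 73 (depth 6)
46: left child of 50 (depth 6)
64: right child of 59 (depth 5)
41: left child of 46 (depth 7)

Leaves: 35, 41, 64, 69, 83 — 5 in total.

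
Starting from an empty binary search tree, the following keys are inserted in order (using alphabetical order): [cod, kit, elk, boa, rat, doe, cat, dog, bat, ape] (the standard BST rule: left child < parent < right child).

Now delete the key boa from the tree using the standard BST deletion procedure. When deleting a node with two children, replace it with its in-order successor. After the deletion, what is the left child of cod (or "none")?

cod: root
kit: right child of cod (depth 1)
elk: left child of kit (depth 2)
boa: left child of cod (depth 1)
rat: right child of kit (depth 2)
doe: left child of elk (depth 3)
cat: right child of boa (depth 2)
dog: right child of doe (depth 4)
bat: left child of boa (depth 2)
ape: left child of bat (depth 3)

Delete boa (two children — replace with in-order successor).
After deletion, cod's left child: cat.

cat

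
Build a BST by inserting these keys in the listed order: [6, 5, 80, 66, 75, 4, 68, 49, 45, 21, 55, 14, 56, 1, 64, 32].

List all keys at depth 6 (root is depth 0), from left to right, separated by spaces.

14 32 64

Resulting structure (node: left, right):
  6: L=5, R=80
  5: L=4, R=–
  80: L=66, R=–
  66: L=49, R=75
  75: L=68, R=–
  4: L=1, R=–
  68: L=–, R=–
  49: L=45, R=55
  45: L=21, R=–
  21: L=14, R=32
  55: L=–, R=56
  14: L=–, R=–
  56: L=–, R=64
  1: L=–, R=–
  64: L=–, R=–
  32: L=–, R=–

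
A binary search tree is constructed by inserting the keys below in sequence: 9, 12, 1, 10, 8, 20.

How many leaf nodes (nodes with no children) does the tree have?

3

Resulting structure (node: left, right):
  9: L=1, R=12
  12: L=10, R=20
  1: L=–, R=8
  10: L=–, R=–
  8: L=–, R=–
  20: L=–, R=–

Leaves: 8, 10, 20 — 3 in total.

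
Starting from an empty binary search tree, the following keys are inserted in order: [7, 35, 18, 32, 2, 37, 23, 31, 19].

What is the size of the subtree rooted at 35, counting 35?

7

Insert 7: tree is empty, so 7 becomes the root.
Insert 35: 35 > 7 → go right. Place as right child of 7.
Insert 18: 18 > 7 → go right; 18 < 35 → go left. Place as left child of 35.
Insert 32: 32 > 7 → go right; 32 < 35 → go left; 32 > 18 → go right. Place as right child of 18.
Insert 2: 2 < 7 → go left. Place as left child of 7.
Insert 37: 37 > 7 → go right; 37 > 35 → go right. Place as right child of 35.
Insert 23: 23 > 7 → go right; 23 < 35 → go left; 23 > 18 → go right; 23 < 32 → go left. Place as left child of 32.
Insert 31: 31 > 7 → go right; 31 < 35 → go left; 31 > 18 → go right; 31 < 32 → go left; 31 > 23 → go right. Place as right child of 23.
Insert 19: 19 > 7 → go right; 19 < 35 → go left; 19 > 18 → go right; 19 < 32 → go left; 19 < 23 → go left. Place as left child of 23.

Subtree rooted at 35 contains: 35, 18, 32, 23, 19, 31, 37 — 7 nodes.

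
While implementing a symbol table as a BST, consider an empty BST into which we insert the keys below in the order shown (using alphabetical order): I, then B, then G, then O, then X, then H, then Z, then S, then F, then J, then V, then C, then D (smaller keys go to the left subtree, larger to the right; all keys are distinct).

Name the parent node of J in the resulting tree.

O

Insert I: tree is empty, so I becomes the root.
Insert B: B < I → go left. Place as left child of I.
Insert G: G < I → go left; G > B → go right. Place as right child of B.
Insert O: O > I → go right. Place as right child of I.
Insert X: X > I → go right; X > O → go right. Place as right child of O.
Insert H: H < I → go left; H > B → go right; H > G → go right. Place as right child of G.
Insert Z: Z > I → go right; Z > O → go right; Z > X → go right. Place as right child of X.
Insert S: S > I → go right; S > O → go right; S < X → go left. Place as left child of X.
Insert F: F < I → go left; F > B → go right; F < G → go left. Place as left child of G.
Insert J: J > I → go right; J < O → go left. Place as left child of O.
Insert V: V > I → go right; V > O → go right; V < X → go left; V > S → go right. Place as right child of S.
Insert C: C < I → go left; C > B → go right; C < G → go left; C < F → go left. Place as left child of F.
Insert D: D < I → go left; D > B → go right; D < G → go left; D < F → go left; D > C → go right. Place as right child of C.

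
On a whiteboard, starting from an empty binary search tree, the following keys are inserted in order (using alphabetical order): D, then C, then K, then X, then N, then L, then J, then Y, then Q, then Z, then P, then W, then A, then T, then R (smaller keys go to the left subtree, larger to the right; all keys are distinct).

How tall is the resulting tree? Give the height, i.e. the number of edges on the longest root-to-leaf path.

Insert D: tree is empty, so D becomes the root.
Insert C: C < D → go left. Place as left child of D.
Insert K: K > D → go right. Place as right child of D.
Insert X: X > D → go right; X > K → go right. Place as right child of K.
Insert N: N > D → go right; N > K → go right; N < X → go left. Place as left child of X.
Insert L: L > D → go right; L > K → go right; L < X → go left; L < N → go left. Place as left child of N.
Insert J: J > D → go right; J < K → go left. Place as left child of K.
Insert Y: Y > D → go right; Y > K → go right; Y > X → go right. Place as right child of X.
Insert Q: Q > D → go right; Q > K → go right; Q < X → go left; Q > N → go right. Place as right child of N.
Insert Z: Z > D → go right; Z > K → go right; Z > X → go right; Z > Y → go right. Place as right child of Y.
Insert P: P > D → go right; P > K → go right; P < X → go left; P > N → go right; P < Q → go left. Place as left child of Q.
Insert W: W > D → go right; W > K → go right; W < X → go left; W > N → go right; W > Q → go right. Place as right child of Q.
Insert A: A < D → go left; A < C → go left. Place as left child of C.
Insert T: T > D → go right; T > K → go right; T < X → go left; T > N → go right; T > Q → go right; T < W → go left. Place as left child of W.
Insert R: R > D → go right; R > K → go right; R < X → go left; R > N → go right; R > Q → go right; R < W → go left; R < T → go left. Place as left child of T.

The deepest node is R at depth 7.

7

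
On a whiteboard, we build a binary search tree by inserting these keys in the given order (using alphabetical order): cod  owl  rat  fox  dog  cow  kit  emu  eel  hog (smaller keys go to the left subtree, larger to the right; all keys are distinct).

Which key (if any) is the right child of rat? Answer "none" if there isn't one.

none

Insert cod: tree is empty, so cod becomes the root.
Insert owl: owl > cod → go right. Place as right child of cod.
Insert rat: rat > cod → go right; rat > owl → go right. Place as right child of owl.
Insert fox: fox > cod → go right; fox < owl → go left. Place as left child of owl.
Insert dog: dog > cod → go right; dog < owl → go left; dog < fox → go left. Place as left child of fox.
Insert cow: cow > cod → go right; cow < owl → go left; cow < fox → go left; cow < dog → go left. Place as left child of dog.
Insert kit: kit > cod → go right; kit < owl → go left; kit > fox → go right. Place as right child of fox.
Insert emu: emu > cod → go right; emu < owl → go left; emu < fox → go left; emu > dog → go right. Place as right child of dog.
Insert eel: eel > cod → go right; eel < owl → go left; eel < fox → go left; eel > dog → go right; eel < emu → go left. Place as left child of emu.
Insert hog: hog > cod → go right; hog < owl → go left; hog > fox → go right; hog < kit → go left. Place as left child of kit.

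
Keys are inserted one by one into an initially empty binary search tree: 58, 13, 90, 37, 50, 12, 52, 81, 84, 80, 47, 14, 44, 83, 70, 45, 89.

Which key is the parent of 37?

Insert 58: tree is empty, so 58 becomes the root.
Insert 13: 13 < 58 → go left. Place as left child of 58.
Insert 90: 90 > 58 → go right. Place as right child of 58.
Insert 37: 37 < 58 → go left; 37 > 13 → go right. Place as right child of 13.
Insert 50: 50 < 58 → go left; 50 > 13 → go right; 50 > 37 → go right. Place as right child of 37.
Insert 12: 12 < 58 → go left; 12 < 13 → go left. Place as left child of 13.
Insert 52: 52 < 58 → go left; 52 > 13 → go right; 52 > 37 → go right; 52 > 50 → go right. Place as right child of 50.
Insert 81: 81 > 58 → go right; 81 < 90 → go left. Place as left child of 90.
Insert 84: 84 > 58 → go right; 84 < 90 → go left; 84 > 81 → go right. Place as right child of 81.
Insert 80: 80 > 58 → go right; 80 < 90 → go left; 80 < 81 → go left. Place as left child of 81.
Insert 47: 47 < 58 → go left; 47 > 13 → go right; 47 > 37 → go right; 47 < 50 → go left. Place as left child of 50.
Insert 14: 14 < 58 → go left; 14 > 13 → go right; 14 < 37 → go left. Place as left child of 37.
Insert 44: 44 < 58 → go left; 44 > 13 → go right; 44 > 37 → go right; 44 < 50 → go left; 44 < 47 → go left. Place as left child of 47.
Insert 83: 83 > 58 → go right; 83 < 90 → go left; 83 > 81 → go right; 83 < 84 → go left. Place as left child of 84.
Insert 70: 70 > 58 → go right; 70 < 90 → go left; 70 < 81 → go left; 70 < 80 → go left. Place as left child of 80.
Insert 45: 45 < 58 → go left; 45 > 13 → go right; 45 > 37 → go right; 45 < 50 → go left; 45 < 47 → go left; 45 > 44 → go right. Place as right child of 44.
Insert 89: 89 > 58 → go right; 89 < 90 → go left; 89 > 81 → go right; 89 > 84 → go right. Place as right child of 84.

13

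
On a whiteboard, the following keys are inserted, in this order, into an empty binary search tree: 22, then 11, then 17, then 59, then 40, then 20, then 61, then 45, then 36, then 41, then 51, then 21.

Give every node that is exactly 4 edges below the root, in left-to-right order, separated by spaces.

21 41 51

22: root
11: left child of 22 (depth 1)
17: right child of 11 (depth 2)
59: right child of 22 (depth 1)
40: left child of 59 (depth 2)
20: right child of 17 (depth 3)
61: right child of 59 (depth 2)
45: right child of 40 (depth 3)
36: left child of 40 (depth 3)
41: left child of 45 (depth 4)
51: right child of 45 (depth 4)
21: right child of 20 (depth 4)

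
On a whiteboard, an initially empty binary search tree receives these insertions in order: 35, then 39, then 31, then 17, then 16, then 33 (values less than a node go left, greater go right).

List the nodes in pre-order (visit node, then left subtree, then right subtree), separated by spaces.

35: root
39: right child of 35 (depth 1)
31: left child of 35 (depth 1)
17: left child of 31 (depth 2)
16: left child of 17 (depth 3)
33: right child of 31 (depth 2)

35 31 17 16 33 39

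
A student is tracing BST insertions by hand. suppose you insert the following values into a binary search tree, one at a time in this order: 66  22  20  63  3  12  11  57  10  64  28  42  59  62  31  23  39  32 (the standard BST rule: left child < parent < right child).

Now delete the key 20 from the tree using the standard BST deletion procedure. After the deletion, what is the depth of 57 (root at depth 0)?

3

Insert 66: tree is empty, so 66 becomes the root.
Insert 22: 22 < 66 → go left. Place as left child of 66.
Insert 20: 20 < 66 → go left; 20 < 22 → go left. Place as left child of 22.
Insert 63: 63 < 66 → go left; 63 > 22 → go right. Place as right child of 22.
Insert 3: 3 < 66 → go left; 3 < 22 → go left; 3 < 20 → go left. Place as left child of 20.
Insert 12: 12 < 66 → go left; 12 < 22 → go left; 12 < 20 → go left; 12 > 3 → go right. Place as right child of 3.
Insert 11: 11 < 66 → go left; 11 < 22 → go left; 11 < 20 → go left; 11 > 3 → go right; 11 < 12 → go left. Place as left child of 12.
Insert 57: 57 < 66 → go left; 57 > 22 → go right; 57 < 63 → go left. Place as left child of 63.
Insert 10: 10 < 66 → go left; 10 < 22 → go left; 10 < 20 → go left; 10 > 3 → go right; 10 < 12 → go left; 10 < 11 → go left. Place as left child of 11.
Insert 64: 64 < 66 → go left; 64 > 22 → go right; 64 > 63 → go right. Place as right child of 63.
Insert 28: 28 < 66 → go left; 28 > 22 → go right; 28 < 63 → go left; 28 < 57 → go left. Place as left child of 57.
Insert 42: 42 < 66 → go left; 42 > 22 → go right; 42 < 63 → go left; 42 < 57 → go left; 42 > 28 → go right. Place as right child of 28.
Insert 59: 59 < 66 → go left; 59 > 22 → go right; 59 < 63 → go left; 59 > 57 → go right. Place as right child of 57.
Insert 62: 62 < 66 → go left; 62 > 22 → go right; 62 < 63 → go left; 62 > 57 → go right; 62 > 59 → go right. Place as right child of 59.
Insert 31: 31 < 66 → go left; 31 > 22 → go right; 31 < 63 → go left; 31 < 57 → go left; 31 > 28 → go right; 31 < 42 → go left. Place as left child of 42.
Insert 23: 23 < 66 → go left; 23 > 22 → go right; 23 < 63 → go left; 23 < 57 → go left; 23 < 28 → go left. Place as left child of 28.
Insert 39: 39 < 66 → go left; 39 > 22 → go right; 39 < 63 → go left; 39 < 57 → go left; 39 > 28 → go right; 39 < 42 → go left; 39 > 31 → go right. Place as right child of 31.
Insert 32: 32 < 66 → go left; 32 > 22 → go right; 32 < 63 → go left; 32 < 57 → go left; 32 > 28 → go right; 32 < 42 → go left; 32 > 31 → go right; 32 < 39 → go left. Place as left child of 39.

Delete 20 (at most one child — splice it out).
After deletion, path to 57: 66 → 22 → 63 → 57.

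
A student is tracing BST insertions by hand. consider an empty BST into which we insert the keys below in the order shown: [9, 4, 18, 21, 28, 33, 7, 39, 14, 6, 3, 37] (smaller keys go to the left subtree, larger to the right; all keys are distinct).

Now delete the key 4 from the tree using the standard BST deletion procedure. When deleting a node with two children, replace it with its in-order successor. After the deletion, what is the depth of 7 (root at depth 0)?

2

9: root
4: left child of 9 (depth 1)
18: right child of 9 (depth 1)
21: right child of 18 (depth 2)
28: right child of 21 (depth 3)
33: right child of 28 (depth 4)
7: right child of 4 (depth 2)
39: right child of 33 (depth 5)
14: left child of 18 (depth 2)
6: left child of 7 (depth 3)
3: left child of 4 (depth 2)
37: left child of 39 (depth 6)

Delete 4 (two children — replace with in-order successor).
After deletion, path to 7: 9 → 6 → 7.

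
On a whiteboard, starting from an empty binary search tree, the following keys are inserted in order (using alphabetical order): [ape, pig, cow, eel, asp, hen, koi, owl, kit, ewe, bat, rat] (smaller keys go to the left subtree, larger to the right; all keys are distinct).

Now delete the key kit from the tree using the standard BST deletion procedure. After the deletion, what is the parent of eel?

cow

ape: root
pig: right child of ape (depth 1)
cow: left child of pig (depth 2)
eel: right child of cow (depth 3)
asp: left child of cow (depth 3)
hen: right child of eel (depth 4)
koi: right child of hen (depth 5)
owl: right child of koi (depth 6)
kit: left child of koi (depth 6)
ewe: left child of hen (depth 5)
bat: right child of asp (depth 4)
rat: right child of pig (depth 2)

Delete kit (at most one child — splice it out).
After deletion, eel's parent is cow.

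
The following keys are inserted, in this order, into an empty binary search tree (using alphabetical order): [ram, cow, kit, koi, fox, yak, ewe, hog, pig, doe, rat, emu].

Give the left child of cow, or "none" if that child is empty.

none

ram: root
cow: left child of ram (depth 1)
kit: right child of cow (depth 2)
koi: right child of kit (depth 3)
fox: left child of kit (depth 3)
yak: right child of ram (depth 1)
ewe: left child of fox (depth 4)
hog: right child of fox (depth 4)
pig: right child of koi (depth 4)
doe: left child of ewe (depth 5)
rat: left child of yak (depth 2)
emu: right child of doe (depth 6)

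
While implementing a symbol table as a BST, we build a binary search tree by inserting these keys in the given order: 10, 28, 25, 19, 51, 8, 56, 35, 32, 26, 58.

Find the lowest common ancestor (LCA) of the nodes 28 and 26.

28

10: root
28: right child of 10 (depth 1)
25: left child of 28 (depth 2)
19: left child of 25 (depth 3)
51: right child of 28 (depth 2)
8: left child of 10 (depth 1)
56: right child of 51 (depth 3)
35: left child of 51 (depth 3)
32: left child of 35 (depth 4)
26: right child of 25 (depth 3)
58: right child of 56 (depth 4)

Path to 28: 10 → 28
Path to 26: 10 → 28 → 25 → 26
28 lies on both paths and is an ancestor of the other node.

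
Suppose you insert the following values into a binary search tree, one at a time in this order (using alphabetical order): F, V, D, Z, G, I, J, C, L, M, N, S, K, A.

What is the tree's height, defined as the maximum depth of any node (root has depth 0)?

Resulting structure (node: left, right):
  F: L=D, R=V
  V: L=G, R=Z
  D: L=C, R=–
  Z: L=–, R=–
  G: L=–, R=I
  I: L=–, R=J
  J: L=–, R=L
  C: L=A, R=–
  L: L=K, R=M
  M: L=–, R=N
  N: L=–, R=S
  S: L=–, R=–
  K: L=–, R=–
  A: L=–, R=–

The deepest node is S at depth 8.

8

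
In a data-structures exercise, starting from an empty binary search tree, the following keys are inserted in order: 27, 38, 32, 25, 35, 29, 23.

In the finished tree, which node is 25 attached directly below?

Insert 27: tree is empty, so 27 becomes the root.
Insert 38: 38 > 27 → go right. Place as right child of 27.
Insert 32: 32 > 27 → go right; 32 < 38 → go left. Place as left child of 38.
Insert 25: 25 < 27 → go left. Place as left child of 27.
Insert 35: 35 > 27 → go right; 35 < 38 → go left; 35 > 32 → go right. Place as right child of 32.
Insert 29: 29 > 27 → go right; 29 < 38 → go left; 29 < 32 → go left. Place as left child of 32.
Insert 23: 23 < 27 → go left; 23 < 25 → go left. Place as left child of 25.

27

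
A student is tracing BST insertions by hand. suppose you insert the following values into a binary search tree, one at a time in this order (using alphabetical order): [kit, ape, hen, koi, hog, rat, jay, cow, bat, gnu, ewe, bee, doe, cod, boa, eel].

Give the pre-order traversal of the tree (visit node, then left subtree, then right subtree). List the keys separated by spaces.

kit: root
ape: left child of kit (depth 1)
hen: right child of ape (depth 2)
koi: right child of kit (depth 1)
hog: right child of hen (depth 3)
rat: right child of koi (depth 2)
jay: right child of hog (depth 4)
cow: left child of hen (depth 3)
bat: left child of cow (depth 4)
gnu: right child of cow (depth 4)
ewe: left child of gnu (depth 5)
bee: right child of bat (depth 5)
doe: left child of ewe (depth 6)
cod: right child of bee (depth 6)
boa: left child of cod (depth 7)
eel: right child of doe (depth 7)

kit ape hen cow bat bee cod boa gnu ewe doe eel hog jay koi rat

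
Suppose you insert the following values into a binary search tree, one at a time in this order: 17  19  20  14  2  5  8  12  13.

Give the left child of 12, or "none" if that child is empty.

none

17: root
19: right child of 17 (depth 1)
20: right child of 19 (depth 2)
14: left child of 17 (depth 1)
2: left child of 14 (depth 2)
5: right child of 2 (depth 3)
8: right child of 5 (depth 4)
12: right child of 8 (depth 5)
13: right child of 12 (depth 6)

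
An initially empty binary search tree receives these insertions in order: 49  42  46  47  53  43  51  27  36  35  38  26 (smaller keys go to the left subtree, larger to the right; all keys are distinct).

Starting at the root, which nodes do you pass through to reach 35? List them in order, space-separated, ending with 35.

49 42 27 36 35

Insert 49: tree is empty, so 49 becomes the root.
Insert 42: 42 < 49 → go left. Place as left child of 49.
Insert 46: 46 < 49 → go left; 46 > 42 → go right. Place as right child of 42.
Insert 47: 47 < 49 → go left; 47 > 42 → go right; 47 > 46 → go right. Place as right child of 46.
Insert 53: 53 > 49 → go right. Place as right child of 49.
Insert 43: 43 < 49 → go left; 43 > 42 → go right; 43 < 46 → go left. Place as left child of 46.
Insert 51: 51 > 49 → go right; 51 < 53 → go left. Place as left child of 53.
Insert 27: 27 < 49 → go left; 27 < 42 → go left. Place as left child of 42.
Insert 36: 36 < 49 → go left; 36 < 42 → go left; 36 > 27 → go right. Place as right child of 27.
Insert 35: 35 < 49 → go left; 35 < 42 → go left; 35 > 27 → go right; 35 < 36 → go left. Place as left child of 36.
Insert 38: 38 < 49 → go left; 38 < 42 → go left; 38 > 27 → go right; 38 > 36 → go right. Place as right child of 36.
Insert 26: 26 < 49 → go left; 26 < 42 → go left; 26 < 27 → go left. Place as left child of 27.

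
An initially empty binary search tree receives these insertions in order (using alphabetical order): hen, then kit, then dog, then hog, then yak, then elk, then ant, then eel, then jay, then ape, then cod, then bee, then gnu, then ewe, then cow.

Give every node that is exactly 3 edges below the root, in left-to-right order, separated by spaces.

ape eel gnu jay

hen: root
kit: right child of hen (depth 1)
dog: left child of hen (depth 1)
hog: left child of kit (depth 2)
yak: right child of kit (depth 2)
elk: right child of dog (depth 2)
ant: left child of dog (depth 2)
eel: left child of elk (depth 3)
jay: right child of hog (depth 3)
ape: right child of ant (depth 3)
cod: right child of ape (depth 4)
bee: left child of cod (depth 5)
gnu: right child of elk (depth 3)
ewe: left child of gnu (depth 4)
cow: right child of cod (depth 5)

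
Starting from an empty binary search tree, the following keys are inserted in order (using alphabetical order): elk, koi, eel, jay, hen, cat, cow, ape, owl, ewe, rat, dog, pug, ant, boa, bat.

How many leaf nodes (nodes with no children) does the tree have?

Insert elk: tree is empty, so elk becomes the root.
Insert koi: koi > elk → go right. Place as right child of elk.
Insert eel: eel < elk → go left. Place as left child of elk.
Insert jay: jay > elk → go right; jay < koi → go left. Place as left child of koi.
Insert hen: hen > elk → go right; hen < koi → go left; hen < jay → go left. Place as left child of jay.
Insert cat: cat < elk → go left; cat < eel → go left. Place as left child of eel.
Insert cow: cow < elk → go left; cow < eel → go left; cow > cat → go right. Place as right child of cat.
Insert ape: ape < elk → go left; ape < eel → go left; ape < cat → go left. Place as left child of cat.
Insert owl: owl > elk → go right; owl > koi → go right. Place as right child of koi.
Insert ewe: ewe > elk → go right; ewe < koi → go left; ewe < jay → go left; ewe < hen → go left. Place as left child of hen.
Insert rat: rat > elk → go right; rat > koi → go right; rat > owl → go right. Place as right child of owl.
Insert dog: dog < elk → go left; dog < eel → go left; dog > cat → go right; dog > cow → go right. Place as right child of cow.
Insert pug: pug > elk → go right; pug > koi → go right; pug > owl → go right; pug < rat → go left. Place as left child of rat.
Insert ant: ant < elk → go left; ant < eel → go left; ant < cat → go left; ant < ape → go left. Place as left child of ape.
Insert boa: boa < elk → go left; boa < eel → go left; boa < cat → go left; boa > ape → go right. Place as right child of ape.
Insert bat: bat < elk → go left; bat < eel → go left; bat < cat → go left; bat > ape → go right; bat < boa → go left. Place as left child of boa.

Leaves: ant, bat, dog, ewe, pug — 5 in total.

5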